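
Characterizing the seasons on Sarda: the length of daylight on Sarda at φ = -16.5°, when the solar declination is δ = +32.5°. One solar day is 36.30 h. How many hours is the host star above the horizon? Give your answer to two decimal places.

cos H₀ = −tan φ · tan δ = −tan(-16.5°) × tan(+32.500°) = 0.1887, so H₀ = 1.3809 rad = 79.12°.
Daylight = 2H₀/(2π) × 36.30 h = (1.3809/π) × 36.30 = 15.96 h.

15.96 h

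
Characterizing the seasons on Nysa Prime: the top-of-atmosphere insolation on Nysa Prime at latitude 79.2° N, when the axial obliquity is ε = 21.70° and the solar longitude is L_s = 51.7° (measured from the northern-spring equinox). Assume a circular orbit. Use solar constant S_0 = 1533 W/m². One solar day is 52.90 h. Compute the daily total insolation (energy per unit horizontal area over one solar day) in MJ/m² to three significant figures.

83.2 MJ/m²

Solar declination: sin δ = sin ε · sin L_s = sin 21.70° × sin 51.7° = 0.29017, so δ = +16.868°.
cos h₀ = −tan(+79.2°) tan(+16.868°) = -1.5895 ≤ −1 ⇒ polar day, h₀ = π.
Bracket: h₀ sin ϕ sin δ + cos ϕ cos δ sin h₀ = 3.1416×0.98229×0.29017 + 0.18738×0.95698×0.00000 = 0.895454 + 0.000000 = 0.895454.
Q̄ = (S_0/π) × [bracket] = (1533/π) × 0.895454 = 436.95 W/m².
Daily total = Q̄ × 52.90 h × 3600 s/h = 436.95 × 52.90 × 3600 / 10⁶ = 83.21 MJ/m².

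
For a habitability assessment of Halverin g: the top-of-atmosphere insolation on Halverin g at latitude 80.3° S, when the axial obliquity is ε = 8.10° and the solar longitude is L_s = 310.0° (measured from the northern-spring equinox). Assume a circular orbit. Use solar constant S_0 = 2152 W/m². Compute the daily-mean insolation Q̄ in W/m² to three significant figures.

Q̄ ≈ 253 W/m²

Solar declination: sin δ = sin ε · sin L_s = sin 8.10° × sin 310.0° = -0.10794, so δ = -6.196°.
cos h₀ = −tan(-80.3°) tan(-6.196°) = -0.6352, h₀ = 2.2590 rad.
Bracket: h₀ sin ϕ sin δ + cos ϕ cos δ sin h₀ = 2.2590×-0.98570×-0.10794 + 0.16849×0.99416×0.77238 = 0.240350 + 0.129378 = 0.369728.
Q̄ = (S_0/π) × [bracket] = (2152/π) × 0.369728 = 253.3 W/m².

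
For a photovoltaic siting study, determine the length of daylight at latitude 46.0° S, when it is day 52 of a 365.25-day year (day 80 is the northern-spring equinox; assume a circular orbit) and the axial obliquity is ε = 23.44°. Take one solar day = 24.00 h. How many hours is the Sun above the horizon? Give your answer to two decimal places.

13.49 h

Solar longitude: λ_s = 360° × (52 − 80)/365.25 = -27.598°, i.e. -27.598° + 360° = 332.402°.
sin δ = sin 23.44° × sin 332.402° = -0.18428, so δ = -10.619°.
cos H₀ = −tan φ · tan δ = −tan(-46.0°) × tan(-10.619°) = -0.1942, so H₀ = 1.7662 rad = 101.20°.
Daylight = 2H₀/(2π) × 24.00 h = (1.7662/π) × 24.00 = 13.49 h.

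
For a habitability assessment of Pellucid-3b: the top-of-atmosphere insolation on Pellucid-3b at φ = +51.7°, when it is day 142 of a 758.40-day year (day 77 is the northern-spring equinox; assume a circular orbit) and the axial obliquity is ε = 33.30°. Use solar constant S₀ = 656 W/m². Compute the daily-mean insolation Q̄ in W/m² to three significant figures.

Q̄ ≈ 205 W/m²

Solar longitude: λ_s = 360° × (142 − 77)/758.40 = 30.854°.
sin δ = sin 33.30° × sin 30.854° = 0.28157, so δ = +16.354°.
cos H₀ = −tan(+51.7°) tan(+16.354°) = -0.3716, H₀ = 1.9515 rad.
Bracket: H₀ sin φ sin δ + cos φ cos δ sin H₀ = 1.9515×0.78478×0.28157 + 0.61978×0.95954×0.92841 = 0.431224 + 0.552129 = 0.983353.
Q̄ = (S₀/π) × [bracket] = (656/π) × 0.983353 = 205.3 W/m².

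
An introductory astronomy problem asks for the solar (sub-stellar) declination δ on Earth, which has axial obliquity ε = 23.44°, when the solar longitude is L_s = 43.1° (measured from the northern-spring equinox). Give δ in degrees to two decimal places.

sin δ = sin ε · sin L_s = sin 23.44° × sin 43.1° = 0.271798.
δ = arcsin(0.271798) = +15.77°.

δ = +15.77°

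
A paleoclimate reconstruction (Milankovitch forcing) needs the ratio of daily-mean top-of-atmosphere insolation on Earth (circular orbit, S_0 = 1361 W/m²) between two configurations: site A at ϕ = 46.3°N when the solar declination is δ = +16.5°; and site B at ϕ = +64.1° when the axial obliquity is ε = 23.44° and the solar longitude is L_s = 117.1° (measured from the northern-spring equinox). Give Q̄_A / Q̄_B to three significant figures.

Q̄_A / Q̄_B ≈ 0.977

— Configuration A (ϕ=+46.3°):
cos h₀ = −tan(+46.3°) tan(+16.500°) = -0.3100, h₀ = 1.8860 rad.
Bracket: h₀ sin ϕ sin δ + cos ϕ cos δ sin h₀ = 1.8860×0.72297×0.28402 + 0.69088×0.95882×0.95075 = 0.387267 + 0.629805 = 1.017072.
Q̄ = (S_0/π) × [bracket] = (1361/π) × 1.017072 = 440.62 W/m².
— Configuration B (ϕ=+64.1°):
Solar declination: sin δ = sin ε · sin L_s = sin 23.44° × sin 117.1° = 0.35412, so δ = +20.739°.
cos h₀ = −tan(+64.1°) tan(+20.739°) = -0.7798, h₀ = 2.4651 rad.
Bracket: h₀ sin ϕ sin δ + cos ϕ cos δ sin h₀ = 2.4651×0.89956×0.35412 + 0.43680×0.93520×0.62602 = 0.785263 + 0.255726 = 1.040989.
Q̄ = (S_0/π) × [bracket] = (1361/π) × 1.040989 = 450.98 W/m².
Ratio Q̄_A / Q̄_B = 440.62 / 450.98 = 0.9770.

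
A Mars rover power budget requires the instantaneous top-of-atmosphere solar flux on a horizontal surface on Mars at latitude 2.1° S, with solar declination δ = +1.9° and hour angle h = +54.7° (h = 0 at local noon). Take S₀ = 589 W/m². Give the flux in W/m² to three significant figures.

cos θ_z = sin φ sin δ + cos φ cos δ cos h = -0.001215 + 0.577152 = 0.575937.
Flux = S₀ · cos θ_z = 589 × 0.575937 = 339.2 W/m².

339 W/m²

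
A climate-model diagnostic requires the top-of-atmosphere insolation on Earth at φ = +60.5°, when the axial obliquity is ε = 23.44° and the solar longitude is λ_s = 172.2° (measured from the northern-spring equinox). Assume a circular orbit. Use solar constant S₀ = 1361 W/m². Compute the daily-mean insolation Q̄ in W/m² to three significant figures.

Solar declination: sin δ = sin ε · sin λ_s = sin 23.44° × sin 172.2° = 0.05399, so δ = +3.095°.
cos H₀ = −tan(+60.5°) tan(+3.095°) = -0.0956, H₀ = 1.6665 rad.
Bracket: H₀ sin φ sin δ + cos φ cos δ sin H₀ = 1.6665×0.87036×0.05399 + 0.49242×0.99854×0.99542 = 0.078310 + 0.489449 = 0.567759.
Q̄ = (S₀/π) × [bracket] = (1361/π) × 0.567759 = 246.0 W/m².

Q̄ ≈ 246 W/m²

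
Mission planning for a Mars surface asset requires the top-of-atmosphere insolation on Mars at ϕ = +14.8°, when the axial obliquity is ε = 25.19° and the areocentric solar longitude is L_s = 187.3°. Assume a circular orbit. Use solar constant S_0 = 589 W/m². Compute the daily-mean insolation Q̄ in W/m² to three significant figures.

sin δ = sin 25.19° × sin 187.3° = -0.05408, so δ = -3.100°.
cos h₀ = −tan(+14.8°) tan(-3.100°) = 0.0143, h₀ = 1.5565 rad.
Bracket: h₀ sin ϕ sin δ + cos ϕ cos δ sin h₀ = 1.5565×0.25545×-0.05408 + 0.96682×0.99854×0.99990 = -0.021503 + 0.965312 = 0.943809.
Q̄ = (S_0/π) × [bracket] = (589/π) × 0.943809 = 176.9 W/m².

Q̄ ≈ 177 W/m²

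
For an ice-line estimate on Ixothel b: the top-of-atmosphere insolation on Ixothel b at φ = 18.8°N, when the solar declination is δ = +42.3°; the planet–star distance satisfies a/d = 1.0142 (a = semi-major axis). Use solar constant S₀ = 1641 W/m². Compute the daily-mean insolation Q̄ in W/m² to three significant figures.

Q̄ ≈ 577 W/m²

cos H₀ = −tan(+18.8°) tan(+42.300°) = -0.3098, H₀ = 1.8857 rad.
Bracket: H₀ sin φ sin δ + cos φ cos δ sin H₀ = 1.8857×0.32227×0.67301 + 0.94665×0.73963×0.95081 = 0.408991 + 0.665729 = 1.074720.
Inverse-square distance factor (a/d)² = 1.0142² = 1.028602.
Q̄ = (S₀/π) × 1.028602 × [bracket] = (1641/π) × 1.028602 × 1.074720 = 577.4 W/m².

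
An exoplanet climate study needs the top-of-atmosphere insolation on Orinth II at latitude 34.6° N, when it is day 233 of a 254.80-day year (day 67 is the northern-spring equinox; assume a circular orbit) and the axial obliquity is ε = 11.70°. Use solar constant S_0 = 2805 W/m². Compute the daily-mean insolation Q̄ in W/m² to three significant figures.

Q̄ ≈ 598 W/m²

Solar longitude: L_s = 360° × (233 − 67)/254.80 = 234.537°.
sin δ = sin 11.70° × sin 234.537° = -0.16517, so δ = -9.507°.
cos h₀ = −tan(+34.6°) tan(-9.507°) = 0.1155, h₀ = 1.4550 rad.
Bracket: h₀ sin ϕ sin δ + cos ϕ cos δ sin h₀ = 1.4550×0.56784×-0.16517 + 0.82314×0.98627×0.99330 = -0.136465 + 0.806399 = 0.669934.
Q̄ = (S_0/π) × [bracket] = (2805/π) × 0.669934 = 598.2 W/m².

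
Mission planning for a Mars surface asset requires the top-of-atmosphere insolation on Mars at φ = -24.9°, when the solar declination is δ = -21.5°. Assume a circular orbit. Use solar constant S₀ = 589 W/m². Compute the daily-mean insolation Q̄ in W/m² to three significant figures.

cos H₀ = −tan(-24.9°) tan(-21.500°) = -0.1828, H₀ = 1.7547 rad.
Bracket: H₀ sin φ sin δ + cos φ cos δ sin H₀ = 1.7547×-0.42104×-0.36650 + 0.90704×0.93042×0.98314 = 0.270770 + 0.829700 = 1.100470.
Q̄ = (S₀/π) × [bracket] = (589/π) × 1.100470 = 206.3 W/m².

Q̄ ≈ 206 W/m²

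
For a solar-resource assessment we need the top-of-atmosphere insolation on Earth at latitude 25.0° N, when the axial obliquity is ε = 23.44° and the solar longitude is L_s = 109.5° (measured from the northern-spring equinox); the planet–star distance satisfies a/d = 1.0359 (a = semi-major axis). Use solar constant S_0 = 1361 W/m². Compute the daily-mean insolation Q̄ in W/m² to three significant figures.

Solar declination: sin δ = sin ε · sin L_s = sin 23.44° × sin 109.5° = 0.37497, so δ = +22.023°.
cos h₀ = −tan(+25.0°) tan(+22.023°) = -0.1886, h₀ = 1.7605 rad.
Bracket: h₀ sin ϕ sin δ + cos ϕ cos δ sin h₀ = 1.7605×0.42262×0.37497 + 0.90631×0.92704×0.98205 = 0.278986 + 0.825104 = 1.104090.
Inverse-square distance factor (a/d)² = 1.0359² = 1.073089.
Q̄ = (S_0/π) × 1.073089 × [bracket] = (1361/π) × 1.073089 × 1.104090 = 513.3 W/m².

Q̄ ≈ 513 W/m²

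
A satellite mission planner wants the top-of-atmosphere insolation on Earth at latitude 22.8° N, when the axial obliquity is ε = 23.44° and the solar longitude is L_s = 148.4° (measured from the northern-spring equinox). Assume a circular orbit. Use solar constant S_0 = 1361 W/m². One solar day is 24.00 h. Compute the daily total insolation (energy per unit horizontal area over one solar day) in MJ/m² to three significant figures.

38.6 MJ/m²

Solar declination: sin δ = sin ε · sin L_s = sin 23.44° × sin 148.4° = 0.20844, so δ = +12.031°.
cos h₀ = −tan(+22.8°) tan(+12.031°) = -0.0896, h₀ = 1.6605 rad.
Bracket: h₀ sin ϕ sin δ + cos ϕ cos δ sin h₀ = 1.6605×0.38752×0.20844 + 0.92186×0.97804×0.99598 = 0.134126 + 0.897991 = 1.032117.
Q̄ = (S_0/π) × [bracket] = (1361/π) × 1.032117 = 447.13 W/m².
Daily total = Q̄ × 24.00 h × 3600 s/h = 447.13 × 24.00 × 3600 / 10⁶ = 38.63 MJ/m².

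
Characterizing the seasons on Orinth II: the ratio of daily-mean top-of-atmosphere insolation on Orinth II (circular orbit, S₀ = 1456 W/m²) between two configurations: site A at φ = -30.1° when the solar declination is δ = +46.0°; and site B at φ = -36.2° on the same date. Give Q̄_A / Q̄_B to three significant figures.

— Configuration A (φ=-30.1°):
cos H₀ = −tan(-30.1°) tan(+46.000°) = 0.6003, H₀ = 0.9270 rad.
Bracket: H₀ sin φ sin δ + cos φ cos δ sin H₀ = 0.9270×-0.50151×0.71934 + 0.86515×0.69466×0.79979 = -0.334421 + 0.480662 = 0.146241.
Q̄ = (S₀/π) × [bracket] = (1456/π) × 0.146241 = 67.777 W/m².
— Configuration B (φ=-36.2°):
cos H₀ = −tan(-36.2°) tan(+46.000°) = 0.7579, H₀ = 0.7107 rad.
Bracket: H₀ sin φ sin δ + cos φ cos δ sin H₀ = 0.7107×-0.59061×0.71934 + 0.80696×0.69466×0.65238 = -0.301940 + 0.365700 = 0.063760.
Q̄ = (S₀/π) × [bracket] = (1456/π) × 0.063760 = 29.550 W/m².
Ratio Q̄_A / Q̄_B = 67.777 / 29.550 = 2.294.

Q̄_A / Q̄_B ≈ 2.29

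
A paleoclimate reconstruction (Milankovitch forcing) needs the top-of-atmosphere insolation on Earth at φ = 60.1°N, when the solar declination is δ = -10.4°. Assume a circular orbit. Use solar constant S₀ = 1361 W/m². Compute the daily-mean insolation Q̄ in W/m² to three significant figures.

Q̄ ≈ 117 W/m²

cos H₀ = −tan(+60.1°) tan(-10.400°) = 0.3192, H₀ = 1.2459 rad.
Bracket: H₀ sin φ sin δ + cos φ cos δ sin H₀ = 1.2459×0.86690×-0.18052 + 0.49849×0.98357×0.94770 = -0.194974 + 0.464657 = 0.269683.
Q̄ = (S₀/π) × [bracket] = (1361/π) × 0.269683 = 116.8 W/m².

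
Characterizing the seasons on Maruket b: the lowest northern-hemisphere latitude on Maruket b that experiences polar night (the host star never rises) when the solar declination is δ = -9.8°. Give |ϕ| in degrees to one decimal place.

Polar night requires cos h₀ = −tan ϕ tan δ ≥ 1, i.e. tan ϕ tan δ ≤ −1.
The boundary is |tan ϕ| · |tan δ| = 1, so |ϕ| = 90° − |δ| = 90° − 9.8° = 80.2° in the northern hemisphere.

|ϕ| = 80.2°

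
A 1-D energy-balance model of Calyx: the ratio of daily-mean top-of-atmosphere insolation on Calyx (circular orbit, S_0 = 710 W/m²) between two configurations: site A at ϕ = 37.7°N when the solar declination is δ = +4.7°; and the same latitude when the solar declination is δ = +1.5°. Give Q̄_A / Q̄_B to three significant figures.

Q̄_A / Q̄_B ≈ 1.06

— Configuration A (ϕ=+37.7°):
cos h₀ = −tan(+37.7°) tan(+4.700°) = -0.0635, h₀ = 1.6344 rad.
Bracket: h₀ sin ϕ sin δ + cos ϕ cos δ sin h₀ = 1.6344×0.61153×0.08194 + 0.79122×0.99664×0.99798 = 0.081898 + 0.786969 = 0.868867.
Q̄ = (S_0/π) × [bracket] = (710/π) × 0.868867 = 196.36 W/m².
— Configuration B (ϕ=+37.7°):
cos h₀ = −tan(+37.7°) tan(+1.500°) = -0.0202, h₀ = 1.5910 rad.
Bracket: h₀ sin ϕ sin δ + cos ϕ cos δ sin h₀ = 1.5910×0.61153×0.02618 + 0.79122×0.99966×0.99980 = 0.025472 + 0.790793 = 0.816265.
Q̄ = (S_0/π) × [bracket] = (710/π) × 0.816265 = 184.48 W/m².
Ratio Q̄_A / Q̄_B = 196.36 / 184.48 = 1.064.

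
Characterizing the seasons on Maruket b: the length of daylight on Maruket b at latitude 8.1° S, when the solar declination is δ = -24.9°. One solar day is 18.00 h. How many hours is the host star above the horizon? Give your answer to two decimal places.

cos h₀ = −tan ϕ · tan δ = −tan(-8.1°) × tan(-24.900°) = -0.0661, so h₀ = 1.6369 rad = 93.79°.
Daylight = 2h₀/(2π) × 18.00 h = (1.6369/π) × 18.00 = 9.38 h.

9.38 h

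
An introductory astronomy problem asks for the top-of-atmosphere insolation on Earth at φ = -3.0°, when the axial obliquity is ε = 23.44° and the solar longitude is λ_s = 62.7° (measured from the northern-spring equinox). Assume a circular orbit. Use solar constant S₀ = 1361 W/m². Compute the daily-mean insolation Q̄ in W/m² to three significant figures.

Solar declination: sin δ = sin ε · sin λ_s = sin 23.44° × sin 62.7° = 0.35348, so δ = +20.700°.
cos H₀ = −tan(-3.0°) tan(+20.700°) = 0.0198, H₀ = 1.5510 rad.
Bracket: H₀ sin φ sin δ + cos φ cos δ sin H₀ = 1.5510×-0.05234×0.35348 + 0.99863×0.93544×0.99980 = -0.028695 + 0.933972 = 0.905277.
Q̄ = (S₀/π) × [bracket] = (1361/π) × 0.905277 = 392.2 W/m².

Q̄ ≈ 392 W/m²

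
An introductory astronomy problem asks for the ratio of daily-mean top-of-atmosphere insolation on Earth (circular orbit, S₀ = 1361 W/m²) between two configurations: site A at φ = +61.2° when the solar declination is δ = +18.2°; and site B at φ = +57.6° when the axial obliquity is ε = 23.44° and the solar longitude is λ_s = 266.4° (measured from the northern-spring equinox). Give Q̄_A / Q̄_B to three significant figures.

Q̄_A / Q̄_B ≈ 11.5

— Configuration A (φ=+61.2°):
cos H₀ = −tan(+61.2°) tan(+18.200°) = -0.5981, H₀ = 2.2119 rad.
Bracket: H₀ sin φ sin δ + cos φ cos δ sin H₀ = 2.2119×0.87631×0.31233 + 0.48175×0.94997×0.80146 = 0.605392 + 0.366787 = 0.972179.
Q̄ = (S₀/π) × [bracket] = (1361/π) × 0.972179 = 421.17 W/m².
— Configuration B (φ=+57.6°):
Solar declination: sin δ = sin ε · sin λ_s = sin 23.44° × sin 266.4° = -0.39700, so δ = -23.391°.
cos H₀ = −tan(+57.6°) tan(-23.391°) = 0.6816, H₀ = 0.8209 rad.
Bracket: H₀ sin φ sin δ + cos φ cos δ sin H₀ = 0.8209×0.84433×-0.39700 + 0.53583×0.91782×0.73173 = -0.275165 + 0.359862 = 0.084697.
Q̄ = (S₀/π) × [bracket] = (1361/π) × 0.084697 = 36.692 W/m².
Ratio Q̄_A / Q̄_B = 421.17 / 36.692 = 11.48.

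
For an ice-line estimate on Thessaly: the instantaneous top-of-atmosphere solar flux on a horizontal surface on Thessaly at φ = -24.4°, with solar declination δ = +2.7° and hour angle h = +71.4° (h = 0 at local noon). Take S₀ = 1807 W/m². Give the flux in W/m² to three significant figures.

489 W/m²

cos θ_z = sin φ sin δ + cos φ cos δ cos h = -0.019460 + 0.290149 = 0.270689.
Flux = S₀ · cos θ_z = 1807 × 0.270689 = 489.1 W/m².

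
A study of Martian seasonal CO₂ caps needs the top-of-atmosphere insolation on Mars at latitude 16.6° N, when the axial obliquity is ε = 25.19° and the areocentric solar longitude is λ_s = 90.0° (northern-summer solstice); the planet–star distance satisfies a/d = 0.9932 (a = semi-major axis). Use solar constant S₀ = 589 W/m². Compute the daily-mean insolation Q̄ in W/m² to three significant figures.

sin δ = sin 25.19° × sin 90.0° = 0.42562, so δ = +25.190°.
cos H₀ = −tan(+16.6°) tan(+25.190°) = -0.1402, H₀ = 1.7115 rad.
Bracket: H₀ sin φ sin δ + cos φ cos δ sin H₀ = 1.7115×0.28569×0.42562 + 0.95832×0.90490×0.99012 = 0.208110 + 0.858616 = 1.066726.
Inverse-square distance factor (a/d)² = 0.9932² = 0.986446.
Q̄ = (S₀/π) × 0.986446 × [bracket] = (589/π) × 0.986446 × 1.066726 = 197.3 W/m².

Q̄ ≈ 197 W/m²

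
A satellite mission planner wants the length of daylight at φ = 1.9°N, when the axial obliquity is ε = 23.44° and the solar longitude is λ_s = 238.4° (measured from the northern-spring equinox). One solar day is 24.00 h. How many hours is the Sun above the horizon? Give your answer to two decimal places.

11.91 h

Solar declination: sin δ = sin ε · sin λ_s = sin 23.44° × sin 238.4° = -0.33881, so δ = -19.804°.
cos H₀ = −tan φ · tan δ = −tan(+1.9°) × tan(-19.804°) = 0.0119, so H₀ = 1.5589 rad = 89.32°.
Daylight = 2H₀/(2π) × 24.00 h = (1.5589/π) × 24.00 = 11.91 h.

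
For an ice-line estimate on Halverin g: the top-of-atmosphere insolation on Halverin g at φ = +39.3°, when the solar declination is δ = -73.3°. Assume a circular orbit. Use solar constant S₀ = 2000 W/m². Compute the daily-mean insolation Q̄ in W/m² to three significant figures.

Q̄ ≈ 0.00 W/m²

cos H₀ = −tan(+39.3°) tan(-73.300°) = 2.7282 ≥ 1 ⇒ polar night, H₀ = 0 and Q̄ = 0.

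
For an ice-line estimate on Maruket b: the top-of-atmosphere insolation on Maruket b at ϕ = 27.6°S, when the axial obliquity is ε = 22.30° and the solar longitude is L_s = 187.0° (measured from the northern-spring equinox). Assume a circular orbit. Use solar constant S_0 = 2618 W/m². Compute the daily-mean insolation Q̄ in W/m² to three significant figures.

Q̄ ≈ 766 W/m²

Solar declination: sin δ = sin ε · sin L_s = sin 22.30° × sin 187.0° = -0.04624, so δ = -2.651°.
cos h₀ = −tan(-27.6°) tan(-2.651°) = -0.0242, h₀ = 1.5950 rad.
Bracket: h₀ sin ϕ sin δ + cos ϕ cos δ sin h₀ = 1.5950×-0.46330×-0.04624 + 0.88620×0.99893×0.99971 = 0.034170 + 0.884995 = 0.919165.
Q̄ = (S_0/π) × [bracket] = (2618/π) × 0.919165 = 766.0 W/m².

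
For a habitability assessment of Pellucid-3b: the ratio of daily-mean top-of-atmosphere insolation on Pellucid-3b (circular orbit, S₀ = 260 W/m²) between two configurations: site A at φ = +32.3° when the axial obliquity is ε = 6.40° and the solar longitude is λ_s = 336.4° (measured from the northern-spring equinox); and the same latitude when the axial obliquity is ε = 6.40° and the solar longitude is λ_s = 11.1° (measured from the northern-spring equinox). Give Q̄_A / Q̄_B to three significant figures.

— Configuration A (φ=+32.3°):
Solar declination: sin δ = sin ε · sin λ_s = sin 6.40° × sin 336.4° = -0.04463, so δ = -2.558°.
cos H₀ = −tan(+32.3°) tan(-2.558°) = 0.0282, H₀ = 1.5426 rad.
Bracket: H₀ sin φ sin δ + cos φ cos δ sin H₀ = 1.5426×0.53435×-0.04463 + 0.84526×0.99900×0.99960 = -0.036788 + 0.844077 = 0.807289.
Q̄ = (S₀/π) × [bracket] = (260/π) × 0.807289 = 66.812 W/m².
— Configuration B (φ=+32.3°):
Solar declination: sin δ = sin ε · sin λ_s = sin 6.40° × sin 11.1° = 0.02146, so δ = +1.230°.
cos H₀ = −tan(+32.3°) tan(+1.230°) = -0.0136, H₀ = 1.5844 rad.
Bracket: H₀ sin φ sin δ + cos φ cos δ sin H₀ = 1.5844×0.53435×0.02146 + 0.84526×0.99977×0.99991 = 0.018169 + 0.844990 = 0.863159.
Q̄ = (S₀/π) × [bracket] = (260/π) × 0.863159 = 71.436 W/m².
Ratio Q̄_A / Q̄_B = 66.812 / 71.436 = 0.9353.

Q̄_A / Q̄_B ≈ 0.935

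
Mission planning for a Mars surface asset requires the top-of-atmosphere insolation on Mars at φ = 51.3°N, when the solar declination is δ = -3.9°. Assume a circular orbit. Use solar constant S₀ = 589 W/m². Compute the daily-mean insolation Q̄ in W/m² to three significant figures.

Q̄ ≈ 102 W/m²

cos H₀ = −tan(+51.3°) tan(-3.900°) = 0.0851, H₀ = 1.4856 rad.
Bracket: H₀ sin φ sin δ + cos φ cos δ sin H₀ = 1.4856×0.78043×-0.06802 + 0.62524×0.99768×0.99637 = -0.078863 + 0.621525 = 0.542662.
Q̄ = (S₀/π) × [bracket] = (589/π) × 0.542662 = 101.7 W/m².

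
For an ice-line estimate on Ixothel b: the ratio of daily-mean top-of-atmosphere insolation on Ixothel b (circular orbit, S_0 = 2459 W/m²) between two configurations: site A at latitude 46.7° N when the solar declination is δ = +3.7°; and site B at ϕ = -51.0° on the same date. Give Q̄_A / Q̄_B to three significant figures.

Q̄_A / Q̄_B ≈ 1.38

— Configuration A (ϕ=+46.7°):
cos h₀ = −tan(+46.7°) tan(+3.700°) = -0.0686, h₀ = 1.6395 rad.
Bracket: h₀ sin ϕ sin δ + cos ϕ cos δ sin h₀ = 1.6395×0.72777×0.06453 + 0.68582×0.99792×0.99764 = 0.076996 + 0.682778 = 0.759774.
Q̄ = (S_0/π) × [bracket] = (2459/π) × 0.759774 = 594.69 W/m².
— Configuration B (ϕ=-51.0°):
cos h₀ = −tan(-51.0°) tan(+3.700°) = 0.0799, h₀ = 1.4909 rad.
Bracket: h₀ sin ϕ sin δ + cos ϕ cos δ sin h₀ = 1.4909×-0.77715×0.06453 + 0.62932×0.99792×0.99681 = -0.074768 + 0.626008 = 0.551240.
Q̄ = (S_0/π) × [bracket] = (2459/π) × 0.551240 = 431.47 W/m².
Ratio Q̄_A / Q̄_B = 594.69 / 431.47 = 1.378.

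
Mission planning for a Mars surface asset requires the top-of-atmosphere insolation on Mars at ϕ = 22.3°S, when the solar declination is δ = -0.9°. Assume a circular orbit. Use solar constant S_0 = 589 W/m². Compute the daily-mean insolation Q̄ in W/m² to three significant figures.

cos h₀ = −tan(-22.3°) tan(-0.900°) = -0.0064, h₀ = 1.5772 rad.
Bracket: h₀ sin ϕ sin δ + cos ϕ cos δ sin h₀ = 1.5772×-0.37946×-0.01571 + 0.92521×0.99988×0.99998 = 0.009402 + 0.925080 = 0.934482.
Q̄ = (S_0/π) × [bracket] = (589/π) × 0.934482 = 175.2 W/m².

Q̄ ≈ 175 W/m²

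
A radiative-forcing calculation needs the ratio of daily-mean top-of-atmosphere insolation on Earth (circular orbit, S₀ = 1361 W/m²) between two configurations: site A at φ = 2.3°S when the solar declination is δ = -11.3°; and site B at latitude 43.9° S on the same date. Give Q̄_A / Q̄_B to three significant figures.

— Configuration A (φ=-2.3°):
cos H₀ = −tan(-2.3°) tan(-11.300°) = -0.0080, H₀ = 1.5788 rad.
Bracket: H₀ sin φ sin δ + cos φ cos δ sin H₀ = 1.5788×-0.04013×-0.19595 + 0.99919×0.98061×0.99997 = 0.012415 + 0.979786 = 0.992201.
Q̄ = (S₀/π) × [bracket] = (1361/π) × 0.992201 = 429.84 W/m².
— Configuration B (φ=-43.9°):
cos H₀ = −tan(-43.9°) tan(-11.300°) = -0.1923, H₀ = 1.7643 rad.
Bracket: H₀ sin φ sin δ + cos φ cos δ sin H₀ = 1.7643×-0.69340×-0.19595 + 0.72055×0.98061×0.98134 = 0.239718 + 0.693394 = 0.933112.
Q̄ = (S₀/π) × [bracket] = (1361/π) × 0.933112 = 404.24 W/m².
Ratio Q̄_A / Q̄_B = 429.84 / 404.24 = 1.063.

Q̄_A / Q̄_B ≈ 1.06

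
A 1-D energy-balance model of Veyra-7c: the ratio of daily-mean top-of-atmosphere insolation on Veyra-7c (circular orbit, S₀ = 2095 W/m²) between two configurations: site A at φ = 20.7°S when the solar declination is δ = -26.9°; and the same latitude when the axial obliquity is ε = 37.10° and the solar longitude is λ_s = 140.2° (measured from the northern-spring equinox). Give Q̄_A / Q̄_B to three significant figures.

— Configuration A (φ=-20.7°):
cos H₀ = −tan(-20.7°) tan(-26.900°) = -0.1917, H₀ = 1.7637 rad.
Bracket: H₀ sin φ sin δ + cos φ cos δ sin H₀ = 1.7637×-0.35347×-0.45243 + 0.93544×0.89180×0.98145 = 0.282052 + 0.818751 = 1.100803.
Q̄ = (S₀/π) × [bracket] = (2095/π) × 1.100803 = 734.08 W/m².
— Configuration B (φ=-20.7°):
Solar declination: sin δ = sin ε · sin λ_s = sin 37.10° × sin 140.2° = 0.38612, so δ = +22.713°.
cos H₀ = −tan(-20.7°) tan(+22.713°) = 0.1582, H₀ = 1.4120 rad.
Bracket: H₀ sin φ sin δ + cos φ cos δ sin H₀ = 1.4120×-0.35347×0.38612 + 0.93544×0.92245×0.98741 = -0.192712 + 0.852033 = 0.659321.
Q̄ = (S₀/π) × [bracket] = (2095/π) × 0.659321 = 439.67 W/m².
Ratio Q̄_A / Q̄_B = 734.08 / 439.67 = 1.670.

Q̄_A / Q̄_B ≈ 1.67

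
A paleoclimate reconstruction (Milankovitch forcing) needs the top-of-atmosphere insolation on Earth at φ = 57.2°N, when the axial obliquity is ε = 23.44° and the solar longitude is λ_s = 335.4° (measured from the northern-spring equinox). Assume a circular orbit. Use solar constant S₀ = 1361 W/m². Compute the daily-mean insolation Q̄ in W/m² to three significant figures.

Q̄ ≈ 145 W/m²

Solar declination: sin δ = sin ε · sin λ_s = sin 23.44° × sin 335.4° = -0.16559, so δ = -9.532°.
cos H₀ = −tan(+57.2°) tan(-9.532°) = 0.2605, H₀ = 1.3072 rad.
Bracket: H₀ sin φ sin δ + cos φ cos δ sin H₀ = 1.3072×0.84057×-0.16559 + 0.54171×0.98619×0.96546 = -0.181949 + 0.515777 = 0.333828.
Q̄ = (S₀/π) × [bracket] = (1361/π) × 0.333828 = 144.6 W/m².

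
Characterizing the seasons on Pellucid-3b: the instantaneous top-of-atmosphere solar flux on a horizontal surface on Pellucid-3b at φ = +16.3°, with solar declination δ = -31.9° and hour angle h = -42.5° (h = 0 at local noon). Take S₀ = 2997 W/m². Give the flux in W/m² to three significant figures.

1.36e+03 W/m²

cos θ_z = sin φ sin δ + cos φ cos δ cos h = -0.148315 + 0.600769 = 0.452454.
Flux = S₀ · cos θ_z = 2997 × 0.452454 = 1356 W/m².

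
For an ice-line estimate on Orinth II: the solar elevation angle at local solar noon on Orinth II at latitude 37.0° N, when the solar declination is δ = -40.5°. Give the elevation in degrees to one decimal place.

12.5°

At local noon the hour angle is zero, so the zenith angle equals |φ − δ| = |+37.0° − (-40.500°)| = 77.500°.
Elevation = 90° − 77.500° = 12.5°.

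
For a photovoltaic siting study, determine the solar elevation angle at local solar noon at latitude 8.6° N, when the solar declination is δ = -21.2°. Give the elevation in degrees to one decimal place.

At local noon the hour angle is zero, so the zenith angle equals |ϕ − δ| = |+8.6° − (-21.200°)| = 29.800°.
Elevation = 90° − 29.800° = 60.2°.

60.2°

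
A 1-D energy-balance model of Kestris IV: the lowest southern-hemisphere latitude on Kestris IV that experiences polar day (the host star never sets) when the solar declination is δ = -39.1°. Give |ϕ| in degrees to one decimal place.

Polar day requires cos h₀ = −tan ϕ tan δ ≤ −1, i.e. tan ϕ tan δ ≥ 1.
The boundary is |tan ϕ| · |tan δ| = 1, so |ϕ| = 90° − |δ| = 90° − 39.1° = 50.9° in the southern hemisphere.

|ϕ| = 50.9°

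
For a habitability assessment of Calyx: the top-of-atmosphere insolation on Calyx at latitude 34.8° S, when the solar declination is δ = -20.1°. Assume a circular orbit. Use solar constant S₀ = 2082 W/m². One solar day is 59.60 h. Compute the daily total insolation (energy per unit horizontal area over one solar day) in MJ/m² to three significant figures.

157 MJ/m²

cos H₀ = −tan(-34.8°) tan(-20.100°) = -0.2543, H₀ = 1.8280 rad.
Bracket: H₀ sin φ sin δ + cos φ cos δ sin H₀ = 1.8280×-0.57071×-0.34366 + 0.82115×0.93909×0.96711 = 0.358526 + 0.745771 = 1.104297.
Q̄ = (S₀/π) × [bracket] = (2082/π) × 1.104297 = 731.84 W/m².
Daily total = Q̄ × 59.60 h × 3600 s/h = 731.84 × 59.60 × 3600 / 10⁶ = 157.0 MJ/m².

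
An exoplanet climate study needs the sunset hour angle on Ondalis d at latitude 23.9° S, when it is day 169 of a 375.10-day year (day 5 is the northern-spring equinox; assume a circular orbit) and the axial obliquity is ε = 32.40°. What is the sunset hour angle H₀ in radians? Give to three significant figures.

H₀ = 1.48 rad

Solar longitude: λ_s = 360° × (169 − 5)/375.10 = 157.398°.
sin δ = sin 32.40° × sin 157.398° = 0.20593, so δ = +11.884°.
cos H₀ = −tan φ · tan δ = −tan(-23.9°) × tan(+11.884°) = 0.0933, so H₀ = 1.4774 rad = 84.65°.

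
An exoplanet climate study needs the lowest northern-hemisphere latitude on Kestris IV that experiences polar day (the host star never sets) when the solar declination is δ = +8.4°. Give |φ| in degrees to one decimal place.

|φ| = 81.6°

Polar day requires cos H₀ = −tan φ tan δ ≤ −1, i.e. tan φ tan δ ≥ 1.
The boundary is |tan φ| · |tan δ| = 1, so |φ| = 90° − |δ| = 90° − 8.4° = 81.6° in the northern hemisphere.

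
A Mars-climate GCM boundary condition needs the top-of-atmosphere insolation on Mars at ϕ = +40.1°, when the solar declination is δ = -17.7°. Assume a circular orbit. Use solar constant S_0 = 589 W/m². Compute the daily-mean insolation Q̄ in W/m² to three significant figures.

Q̄ ≈ 83.9 W/m²

cos h₀ = −tan(+40.1°) tan(-17.700°) = 0.2687, h₀ = 1.2987 rad.
Bracket: h₀ sin ϕ sin δ + cos ϕ cos δ sin h₀ = 1.2987×0.64412×-0.30403 + 0.76492×0.95266×0.96321 = -0.254327 + 0.701899 = 0.447572.
Q̄ = (S_0/π) × [bracket] = (589/π) × 0.447572 = 83.91 W/m².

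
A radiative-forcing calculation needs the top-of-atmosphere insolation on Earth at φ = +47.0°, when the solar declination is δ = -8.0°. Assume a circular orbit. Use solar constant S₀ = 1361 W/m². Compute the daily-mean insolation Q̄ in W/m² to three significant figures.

Q̄ ≈ 227 W/m²

cos H₀ = −tan(+47.0°) tan(-8.000°) = 0.1507, H₀ = 1.4195 rad.
Bracket: H₀ sin φ sin δ + cos φ cos δ sin H₀ = 1.4195×0.73135×-0.13917 + 0.68200×0.99027×0.98858 = -0.144480 + 0.667651 = 0.523171.
Q̄ = (S₀/π) × [bracket] = (1361/π) × 0.523171 = 226.6 W/m².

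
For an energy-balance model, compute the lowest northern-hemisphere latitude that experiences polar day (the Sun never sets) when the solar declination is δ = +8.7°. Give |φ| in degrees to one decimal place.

|φ| = 81.3°

Polar day requires cos H₀ = −tan φ tan δ ≤ −1, i.e. tan φ tan δ ≥ 1.
The boundary is |tan φ| · |tan δ| = 1, so |φ| = 90° − |δ| = 90° − 8.7° = 81.3° in the northern hemisphere.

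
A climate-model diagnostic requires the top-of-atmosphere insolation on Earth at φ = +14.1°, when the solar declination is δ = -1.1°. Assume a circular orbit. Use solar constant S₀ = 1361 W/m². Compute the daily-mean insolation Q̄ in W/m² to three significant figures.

Q̄ ≈ 417 W/m²

cos H₀ = −tan(+14.1°) tan(-1.100°) = 0.0048, H₀ = 1.5660 rad.
Bracket: H₀ sin φ sin δ + cos φ cos δ sin H₀ = 1.5660×0.24362×-0.01920 + 0.96987×0.99982×0.99999 = -0.007325 + 0.969686 = 0.962361.
Q̄ = (S₀/π) × [bracket] = (1361/π) × 0.962361 = 416.9 W/m².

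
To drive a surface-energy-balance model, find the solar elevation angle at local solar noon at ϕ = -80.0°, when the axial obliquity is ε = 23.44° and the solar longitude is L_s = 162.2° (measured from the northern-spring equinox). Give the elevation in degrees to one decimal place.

3.0°

Solar declination: sin δ = sin ε · sin L_s = sin 23.44° × sin 162.2° = 0.12160, so δ = +6.985°.
At local noon the hour angle is zero, so the zenith angle equals |ϕ − δ| = |-80.0° − (+6.985°)| = 86.985°.
Elevation = 90° − 86.985° = 3.0°.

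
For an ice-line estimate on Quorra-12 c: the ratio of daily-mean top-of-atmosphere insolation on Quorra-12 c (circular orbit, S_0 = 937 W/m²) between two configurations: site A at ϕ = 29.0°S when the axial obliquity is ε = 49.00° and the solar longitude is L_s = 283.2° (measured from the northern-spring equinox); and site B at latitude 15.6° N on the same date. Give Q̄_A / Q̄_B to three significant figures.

Q̄_A / Q̄_B ≈ 3.39

— Configuration A (ϕ=-29.0°):
Solar declination: sin δ = sin ε · sin L_s = sin 49.00° × sin 283.2° = -0.73477, so δ = -47.288°.
cos h₀ = −tan(-29.0°) tan(-47.288°) = -0.6004, h₀ = 2.2148 rad.
Bracket: h₀ sin ϕ sin δ + cos ϕ cos δ sin h₀ = 2.2148×-0.48481×-0.73477 + 0.87462×0.67832×0.79967 = 0.788965 + 0.474422 = 1.263387.
Q̄ = (S_0/π) × [bracket] = (937/π) × 1.263387 = 376.81 W/m².
— Configuration B (ϕ=+15.6°):
cos h₀ = −tan(+15.6°) tan(-47.288°) = 0.3024, h₀ = 1.2635 rad.
Bracket: h₀ sin ϕ sin δ + cos ϕ cos δ sin h₀ = 1.2635×0.26892×-0.73477 + 0.96316×0.67832×0.95317 = -0.249660 + 0.622735 = 0.373075.
Q̄ = (S_0/π) × [bracket] = (937/π) × 0.373075 = 111.27 W/m².
Ratio Q̄_A / Q̄_B = 376.81 / 111.27 = 3.386.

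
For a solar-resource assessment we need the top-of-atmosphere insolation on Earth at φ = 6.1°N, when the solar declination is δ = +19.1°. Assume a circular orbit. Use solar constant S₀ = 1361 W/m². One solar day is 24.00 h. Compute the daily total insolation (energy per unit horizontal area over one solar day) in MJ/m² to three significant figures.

37.2 MJ/m²

cos H₀ = −tan(+6.1°) tan(+19.100°) = -0.0370, H₀ = 1.6078 rad.
Bracket: H₀ sin φ sin δ + cos φ cos δ sin H₀ = 1.6078×0.10626×0.32722 + 0.99434×0.94495×0.99932 = 0.055904 + 0.938963 = 0.994867.
Q̄ = (S₀/π) × [bracket] = (1361/π) × 0.994867 = 431.00 W/m².
Daily total = Q̄ × 24.00 h × 3600 s/h = 431.00 × 24.00 × 3600 / 10⁶ = 37.24 MJ/m².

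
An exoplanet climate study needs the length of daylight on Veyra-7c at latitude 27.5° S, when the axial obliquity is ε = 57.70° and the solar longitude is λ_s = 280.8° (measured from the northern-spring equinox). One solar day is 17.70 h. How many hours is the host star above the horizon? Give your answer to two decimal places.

Solar declination: sin δ = sin ε · sin λ_s = sin 57.70° × sin 280.8° = -0.83029, so δ = -56.129°.
cos H₀ = −tan φ · tan δ = −tan(-27.5°) × tan(-56.129°) = -0.7755, so H₀ = 2.4583 rad = 140.85°.
Daylight = 2H₀/(2π) × 17.70 h = (2.4583/π) × 17.70 = 13.85 h.

13.85 h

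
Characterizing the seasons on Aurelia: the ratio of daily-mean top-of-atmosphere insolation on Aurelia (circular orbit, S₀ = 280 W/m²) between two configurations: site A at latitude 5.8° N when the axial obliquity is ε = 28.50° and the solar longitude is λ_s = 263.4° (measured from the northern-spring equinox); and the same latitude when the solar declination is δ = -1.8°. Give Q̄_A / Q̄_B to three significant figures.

— Configuration A (φ=+5.8°):
Solar declination: sin δ = sin ε · sin λ_s = sin 28.50° × sin 263.4° = -0.47400, so δ = -28.294°.
cos H₀ = −tan(+5.8°) tan(-28.294°) = 0.0547, H₀ = 1.5161 rad.
Bracket: H₀ sin φ sin δ + cos φ cos δ sin H₀ = 1.5161×0.10106×-0.47400 + 0.99488×0.88053×0.99850 = -0.072625 + 0.874708 = 0.802083.
Q̄ = (S₀/π) × [bracket] = (280/π) × 0.802083 = 71.487 W/m².
— Configuration B (φ=+5.8°):
cos H₀ = −tan(+5.8°) tan(-1.800°) = 0.0032, H₀ = 1.5676 rad.
Bracket: H₀ sin φ sin δ + cos φ cos δ sin H₀ = 1.5676×0.10106×-0.03141 + 0.99488×0.99951×0.99999 = -0.004976 + 0.994383 = 0.989407.
Q̄ = (S₀/π) × [bracket] = (280/π) × 0.989407 = 88.183 W/m².
Ratio Q̄_A / Q̄_B = 71.487 / 88.183 = 0.8107.

Q̄_A / Q̄_B ≈ 0.811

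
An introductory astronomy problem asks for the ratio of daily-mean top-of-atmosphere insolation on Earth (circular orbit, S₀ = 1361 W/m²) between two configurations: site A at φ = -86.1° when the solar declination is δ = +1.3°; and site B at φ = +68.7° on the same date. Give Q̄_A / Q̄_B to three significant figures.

— Configuration A (φ=-86.1°):
cos H₀ = −tan(-86.1°) tan(+1.300°) = 0.3329, H₀ = 1.2314 rad.
Bracket: H₀ sin φ sin δ + cos φ cos δ sin H₀ = 1.2314×-0.99768×0.02269 + 0.06802×0.99974×0.94297 = -0.027876 + 0.064124 = 0.036248.
Q̄ = (S₀/π) × [bracket] = (1361/π) × 0.036248 = 15.703 W/m².
— Configuration B (φ=+68.7°):
cos H₀ = −tan(+68.7°) tan(+1.300°) = -0.0582, H₀ = 1.6290 rad.
Bracket: H₀ sin φ sin δ + cos φ cos δ sin H₀ = 1.6290×0.93169×0.02269 + 0.36325×0.99974×0.99830 = 0.034437 + 0.362538 = 0.396975.
Q̄ = (S₀/π) × [bracket] = (1361/π) × 0.396975 = 171.98 W/m².
Ratio Q̄_A / Q̄_B = 15.703 / 171.98 = 0.09131.

Q̄_A / Q̄_B ≈ 0.0913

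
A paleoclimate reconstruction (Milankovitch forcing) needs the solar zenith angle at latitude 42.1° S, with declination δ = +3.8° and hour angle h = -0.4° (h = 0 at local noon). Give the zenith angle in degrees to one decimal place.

θ_z = 45.9°

cos θ_z = sin ϕ sin δ + cos ϕ cos δ cos h = -0.044432 + 0.740327 = 0.695895.
θ_z = arccos(0.695895) = 45.9°.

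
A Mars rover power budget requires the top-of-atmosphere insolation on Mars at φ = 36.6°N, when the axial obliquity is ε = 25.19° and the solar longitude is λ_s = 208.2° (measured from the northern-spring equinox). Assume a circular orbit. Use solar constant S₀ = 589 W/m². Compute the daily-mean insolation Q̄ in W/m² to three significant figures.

Solar declination: sin δ = sin ε · sin λ_s = sin 25.19° × sin 208.2° = -0.20113, so δ = -11.603°.
cos H₀ = −tan(+36.6°) tan(-11.603°) = 0.1525, H₀ = 1.4177 rad.
Bracket: H₀ sin φ sin δ + cos φ cos δ sin H₀ = 1.4177×0.59622×-0.20113 + 0.80282×0.97957×0.98831 = -0.170007 + 0.777225 = 0.607218.
Q̄ = (S₀/π) × [bracket] = (589/π) × 0.607218 = 113.8 W/m².

Q̄ ≈ 114 W/m²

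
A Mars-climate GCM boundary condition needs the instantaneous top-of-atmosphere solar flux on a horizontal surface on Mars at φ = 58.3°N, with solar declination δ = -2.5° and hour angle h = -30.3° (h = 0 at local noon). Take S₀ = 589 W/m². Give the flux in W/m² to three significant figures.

245 W/m²

cos θ_z = sin φ sin δ + cos φ cos δ cos h = -0.037112 + 0.453258 = 0.416146.
Flux = S₀ · cos θ_z = 589 × 0.416146 = 245.1 W/m².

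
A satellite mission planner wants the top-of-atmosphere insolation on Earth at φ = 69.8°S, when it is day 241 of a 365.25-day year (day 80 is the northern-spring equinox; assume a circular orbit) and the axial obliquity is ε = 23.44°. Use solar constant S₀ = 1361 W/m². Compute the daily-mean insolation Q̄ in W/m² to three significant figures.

Solar longitude: λ_s = 360° × (241 − 80)/365.25 = 158.686°.
sin δ = sin 23.44° × sin 158.686° = 0.14459, so δ = +8.313°.
cos H₀ = −tan(-69.8°) tan(+8.313°) = 0.3972, H₀ = 1.1624 rad.
Bracket: H₀ sin φ sin δ + cos φ cos δ sin H₀ = 1.1624×-0.93849×0.14459 + 0.34530×0.98949×0.91775 = -0.157733 + 0.313568 = 0.155835.
Q̄ = (S₀/π) × [bracket] = (1361/π) × 0.155835 = 67.51 W/m².

Q̄ ≈ 67.5 W/m²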